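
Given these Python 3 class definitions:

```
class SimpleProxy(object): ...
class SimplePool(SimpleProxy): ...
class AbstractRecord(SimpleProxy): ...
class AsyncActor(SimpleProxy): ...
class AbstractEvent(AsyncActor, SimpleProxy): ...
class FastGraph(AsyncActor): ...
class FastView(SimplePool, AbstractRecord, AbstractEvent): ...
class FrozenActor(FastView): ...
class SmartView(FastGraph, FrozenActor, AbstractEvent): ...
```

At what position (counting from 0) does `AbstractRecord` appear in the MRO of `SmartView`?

L[SmartView] = SmartView + merge(L[FastGraph], L[FrozenActor], L[AbstractEvent], [FastGraph FrozenActor AbstractEvent])
  take FastGraph:  [FastGraph AsyncActor SimpleProxy object] + [FrozenActor FastView SimplePool AbstractRecord AbstractEvent AsyncActor SimpleProxy object] + [AbstractEvent AsyncActor SimpleProxy object] + [FastGraph FrozenActor AbstractEvent]
  take FrozenActor:  [AsyncActor SimpleProxy object] + [FrozenActor FastView SimplePool AbstractRecord AbstractEvent AsyncActor SimpleProxy object] + [AbstractEvent AsyncActor SimpleProxy object] + [FrozenActor AbstractEvent]
  take FastView:  [AsyncActor SimpleProxy object] + [FastView SimplePool AbstractRecord AbstractEvent AsyncActor SimpleProxy object] + [AbstractEvent AsyncActor SimpleProxy object] + [AbstractEvent]
  take SimplePool:  [AsyncActor SimpleProxy object] + [SimplePool AbstractRecord AbstractEvent AsyncActor SimpleProxy object] + [AbstractEvent AsyncActor SimpleProxy object] + [AbstractEvent]
  take AbstractRecord:  [AsyncActor SimpleProxy object] + [AbstractRecord AbstractEvent AsyncActor SimpleProxy object] + [AbstractEvent AsyncActor SimpleProxy object] + [AbstractEvent]
  take AbstractEvent:  [AsyncActor SimpleProxy object] + [AbstractEvent AsyncActor SimpleProxy object] + [AbstractEvent AsyncActor SimpleProxy object] + [AbstractEvent]
  take AsyncActor:  [AsyncActor SimpleProxy object] + [AsyncActor SimpleProxy object] + [AsyncActor SimpleProxy object]
  take SimpleProxy:  [SimpleProxy object] + [SimpleProxy object] + [SimpleProxy object]
  take object:  [object] + [object] + [object]
MRO: SmartView FastGraph FrozenActor FastView SimplePool AbstractRecord AbstractEvent AsyncActor SimpleProxy object
AbstractRecord sits at index 5.

5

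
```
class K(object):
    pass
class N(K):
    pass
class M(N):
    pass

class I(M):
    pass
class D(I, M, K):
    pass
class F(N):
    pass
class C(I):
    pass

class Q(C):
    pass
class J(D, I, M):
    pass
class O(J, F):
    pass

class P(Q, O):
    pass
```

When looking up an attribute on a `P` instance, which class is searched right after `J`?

D

L[P] = P + merge(L[Q], L[O], [Q O])
  take Q:  [Q C I M N K object] + [O J D I M F N K object] + [Q O]
  take C:  [C I M N K object] + [O J D I M F N K object] + [O]
  take O:  [I M N K object] + [O J D I M F N K object] + [O]
  take J:  [I M N K object] + [J D I M F N K object]
  take D:  [I M N K object] + [D I M F N K object]
  take I:  [I M N K object] + [I M F N K object]
  take M:  [M N K object] + [M F N K object]
  take F:  [N K object] + [F N K object]
  take N:  [N K object] + [N K object]
  take K:  [K object] + [K object]
  take object:  [object] + [object]
MRO: P Q C O J D I M F N K object
J is at position 4; next is D.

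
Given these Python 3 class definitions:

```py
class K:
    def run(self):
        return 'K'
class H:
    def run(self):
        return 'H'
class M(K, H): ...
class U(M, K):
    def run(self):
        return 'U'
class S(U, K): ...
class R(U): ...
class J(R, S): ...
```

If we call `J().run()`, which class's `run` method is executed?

L[J] = J + merge(L[R], L[S], [R S])
  take R:  [R U M K H object] + [S U M K H object] + [R S]
  take S:  [U M K H object] + [S U M K H object] + [S]
  take U:  [U M K H object] + [U M K H object]
  take M:  [M K H object] + [M K H object]
  take K:  [K H object] + [K H object]
  take H:  [H object] + [H object]
  take object:  [object] + [object]
MRO: J R S U M K H object
run is defined in: H, K, U. First along the MRO is U.

U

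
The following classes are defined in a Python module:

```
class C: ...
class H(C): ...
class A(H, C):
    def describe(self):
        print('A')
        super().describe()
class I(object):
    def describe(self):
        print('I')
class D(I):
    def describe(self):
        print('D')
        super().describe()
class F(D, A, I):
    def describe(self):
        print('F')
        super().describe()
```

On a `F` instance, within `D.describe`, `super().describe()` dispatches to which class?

L[F] = F + merge(L[D], L[A], L[I], [D A I])
  take D:  [D I object] + [A H C object] + [I object] + [D A I]
  take A:  [I object] + [A H C object] + [I object] + [A I]
  take I:  [I object] + [H C object] + [I object] + [I]
  take H:  [object] + [H C object] + [object]
  take C:  [object] + [C object] + [object]
  take object:  [object] + [object] + [object]
MRO: F D A I H C object
super() in D.describe on a F instance goes to the class after D in F's MRO: A.

A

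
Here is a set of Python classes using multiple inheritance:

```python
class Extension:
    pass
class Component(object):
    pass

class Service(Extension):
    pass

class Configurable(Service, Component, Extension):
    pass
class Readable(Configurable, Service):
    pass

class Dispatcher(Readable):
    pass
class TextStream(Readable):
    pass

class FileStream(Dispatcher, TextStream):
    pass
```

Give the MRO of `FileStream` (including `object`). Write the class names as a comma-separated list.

L[FileStream] = FileStream + merge(L[Dispatcher], L[TextStream], [Dispatcher TextStream])
  take Dispatcher:  [Dispatcher Readable Configurable Service Component Extension object] + [TextStream Readable Configurable Service Component Extension object] + [Dispatcher TextStream]
  take TextStream:  [Readable Configurable Service Component Extension object] + [TextStream Readable Configurable Service Component Extension object] + [TextStream]
  take Readable:  [Readable Configurable Service Component Extension object] + [Readable Configurable Service Component Extension object]
  take Configurable:  [Configurable Service Component Extension object] + [Configurable Service Component Extension object]
  take Service:  [Service Component Extension object] + [Service Component Extension object]
  take Component:  [Component Extension object] + [Component Extension object]
  take Extension:  [Extension object] + [Extension object]
  take object:  [object] + [object]

FileStream, Dispatcher, TextStream, Readable, Configurable, Service, Component, Extension, object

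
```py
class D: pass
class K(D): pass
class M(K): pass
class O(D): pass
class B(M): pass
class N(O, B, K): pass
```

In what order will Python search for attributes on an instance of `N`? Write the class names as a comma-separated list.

L[N] = N + merge(L[O], L[B], L[K], [O B K])
  take O:  [O D object] + [B M K D object] + [K D object] + [O B K]
  take B:  [D object] + [B M K D object] + [K D object] + [B K]
  take M:  [D object] + [M K D object] + [K D object] + [K]
  take K:  [D object] + [K D object] + [K D object] + [K]
  take D:  [D object] + [D object] + [D object]
  take object:  [object] + [object] + [object]

N, O, B, M, K, D, object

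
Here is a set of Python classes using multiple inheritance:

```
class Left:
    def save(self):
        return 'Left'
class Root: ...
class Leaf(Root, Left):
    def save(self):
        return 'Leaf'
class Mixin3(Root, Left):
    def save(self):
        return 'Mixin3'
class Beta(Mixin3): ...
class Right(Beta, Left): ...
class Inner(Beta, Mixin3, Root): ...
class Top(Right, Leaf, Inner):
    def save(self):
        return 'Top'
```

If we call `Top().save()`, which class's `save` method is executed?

L[Top] = Top + merge(L[Right], L[Leaf], L[Inner], [Right Leaf Inner])
  take Right:  [Right Beta Mixin3 Root Left object] + [Leaf Root Left object] + [Inner Beta Mixin3 Root Left object] + [Right Leaf Inner]
  take Leaf:  [Beta Mixin3 Root Left object] + [Leaf Root Left object] + [Inner Beta Mixin3 Root Left object] + [Leaf Inner]
  take Inner:  [Beta Mixin3 Root Left object] + [Root Left object] + [Inner Beta Mixin3 Root Left object] + [Inner]
  take Beta:  [Beta Mixin3 Root Left object] + [Root Left object] + [Beta Mixin3 Root Left object]
  take Mixin3:  [Mixin3 Root Left object] + [Root Left object] + [Mixin3 Root Left object]
  take Root:  [Root Left object] + [Root Left object] + [Root Left object]
  take Left:  [Left object] + [Left object] + [Left object]
  take object:  [object] + [object] + [object]
MRO: Top Right Leaf Inner Beta Mixin3 Root Left object
save is defined in: Leaf, Left, Mixin3, Top. First along the MRO is Top.

Top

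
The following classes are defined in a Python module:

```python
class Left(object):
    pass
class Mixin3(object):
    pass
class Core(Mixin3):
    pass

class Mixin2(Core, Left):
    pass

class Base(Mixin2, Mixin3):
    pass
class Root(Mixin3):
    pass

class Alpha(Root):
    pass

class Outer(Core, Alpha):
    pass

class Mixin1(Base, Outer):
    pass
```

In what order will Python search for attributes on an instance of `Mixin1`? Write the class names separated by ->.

L[Mixin1] = Mixin1 + merge(L[Base], L[Outer], [Base Outer])
  take Base:  [Base Mixin2 Core Mixin3 Left object] + [Outer Core Alpha Root Mixin3 object] + [Base Outer]
  take Mixin2:  [Mixin2 Core Mixin3 Left object] + [Outer Core Alpha Root Mixin3 object] + [Outer]
  take Outer:  [Core Mixin3 Left object] + [Outer Core Alpha Root Mixin3 object] + [Outer]
  take Core:  [Core Mixin3 Left object] + [Core Alpha Root Mixin3 object]
  take Alpha:  [Mixin3 Left object] + [Alpha Root Mixin3 object]
  take Root:  [Mixin3 Left object] + [Root Mixin3 object]
  take Mixin3:  [Mixin3 Left object] + [Mixin3 object]
  take Left:  [Left object] + [object]
  take object:  [object] + [object]

Mixin1 -> Base -> Mixin2 -> Outer -> Core -> Alpha -> Root -> Mixin3 -> Left -> object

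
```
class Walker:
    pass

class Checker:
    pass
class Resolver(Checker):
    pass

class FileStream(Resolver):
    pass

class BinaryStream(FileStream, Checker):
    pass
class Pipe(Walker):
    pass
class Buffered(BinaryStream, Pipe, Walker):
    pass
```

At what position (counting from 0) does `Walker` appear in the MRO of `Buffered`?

L[Buffered] = Buffered + merge(L[BinaryStream], L[Pipe], L[Walker], [BinaryStream Pipe Walker])
  take BinaryStream:  [BinaryStream FileStream Resolver Checker object] + [Pipe Walker object] + [Walker object] + [BinaryStream Pipe Walker]
  take FileStream:  [FileStream Resolver Checker object] + [Pipe Walker object] + [Walker object] + [Pipe Walker]
  take Resolver:  [Resolver Checker object] + [Pipe Walker object] + [Walker object] + [Pipe Walker]
  take Checker:  [Checker object] + [Pipe Walker object] + [Walker object] + [Pipe Walker]
  take Pipe:  [object] + [Pipe Walker object] + [Walker object] + [Pipe Walker]
  take Walker:  [object] + [Walker object] + [Walker object] + [Walker]
  take object:  [object] + [object] + [object]
MRO: Buffered BinaryStream FileStream Resolver Checker Pipe Walker object
Walker sits at index 6.

6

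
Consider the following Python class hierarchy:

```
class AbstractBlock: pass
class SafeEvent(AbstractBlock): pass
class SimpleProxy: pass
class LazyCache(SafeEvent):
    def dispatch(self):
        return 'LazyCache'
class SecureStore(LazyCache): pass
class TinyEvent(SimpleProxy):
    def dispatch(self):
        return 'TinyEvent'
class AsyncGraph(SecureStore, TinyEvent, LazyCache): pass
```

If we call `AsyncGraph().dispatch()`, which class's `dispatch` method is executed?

TinyEvent

L[AsyncGraph] = AsyncGraph + merge(L[SecureStore], L[TinyEvent], L[LazyCache], [SecureStore TinyEvent LazyCache])
  take SecureStore:  [SecureStore LazyCache SafeEvent AbstractBlock object] + [TinyEvent SimpleProxy object] + [LazyCache SafeEvent AbstractBlock object] + [SecureStore TinyEvent LazyCache]
  take TinyEvent:  [LazyCache SafeEvent AbstractBlock object] + [TinyEvent SimpleProxy object] + [LazyCache SafeEvent AbstractBlock object] + [TinyEvent LazyCache]
  take LazyCache:  [LazyCache SafeEvent AbstractBlock object] + [SimpleProxy object] + [LazyCache SafeEvent AbstractBlock object] + [LazyCache]
  take SafeEvent:  [SafeEvent AbstractBlock object] + [SimpleProxy object] + [SafeEvent AbstractBlock object]
  take AbstractBlock:  [AbstractBlock object] + [SimpleProxy object] + [AbstractBlock object]
  take SimpleProxy:  [object] + [SimpleProxy object] + [object]
  take object:  [object] + [object] + [object]
MRO: AsyncGraph SecureStore TinyEvent LazyCache SafeEvent AbstractBlock SimpleProxy object
dispatch is defined in: LazyCache, TinyEvent. First along the MRO is TinyEvent.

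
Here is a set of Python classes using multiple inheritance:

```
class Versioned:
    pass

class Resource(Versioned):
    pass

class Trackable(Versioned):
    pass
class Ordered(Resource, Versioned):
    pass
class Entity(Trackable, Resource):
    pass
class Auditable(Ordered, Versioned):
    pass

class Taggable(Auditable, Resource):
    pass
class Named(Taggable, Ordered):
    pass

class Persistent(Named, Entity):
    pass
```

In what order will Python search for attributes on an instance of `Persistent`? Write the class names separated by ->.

Persistent -> Named -> Taggable -> Auditable -> Ordered -> Entity -> Trackable -> Resource -> Versioned -> object

L[Persistent] = Persistent + merge(L[Named], L[Entity], [Named Entity])
  take Named:  [Named Taggable Auditable Ordered Resource Versioned object] + [Entity Trackable Resource Versioned object] + [Named Entity]
  take Taggable:  [Taggable Auditable Ordered Resource Versioned object] + [Entity Trackable Resource Versioned object] + [Entity]
  take Auditable:  [Auditable Ordered Resource Versioned object] + [Entity Trackable Resource Versioned object] + [Entity]
  take Ordered:  [Ordered Resource Versioned object] + [Entity Trackable Resource Versioned object] + [Entity]
  take Entity:  [Resource Versioned object] + [Entity Trackable Resource Versioned object] + [Entity]
  take Trackable:  [Resource Versioned object] + [Trackable Resource Versioned object]
  take Resource:  [Resource Versioned object] + [Resource Versioned object]
  take Versioned:  [Versioned object] + [Versioned object]
  take object:  [object] + [object]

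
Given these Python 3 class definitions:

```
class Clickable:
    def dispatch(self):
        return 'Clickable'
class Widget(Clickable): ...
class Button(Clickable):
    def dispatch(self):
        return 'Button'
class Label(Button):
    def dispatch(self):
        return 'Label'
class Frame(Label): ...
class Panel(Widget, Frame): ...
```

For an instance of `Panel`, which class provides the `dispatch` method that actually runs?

L[Panel] = Panel + merge(L[Widget], L[Frame], [Widget Frame])
  take Widget:  [Widget Clickable object] + [Frame Label Button Clickable object] + [Widget Frame]
  take Frame:  [Clickable object] + [Frame Label Button Clickable object] + [Frame]
  take Label:  [Clickable object] + [Label Button Clickable object]
  take Button:  [Clickable object] + [Button Clickable object]
  take Clickable:  [Clickable object] + [Clickable object]
  take object:  [object] + [object]
MRO: Panel Widget Frame Label Button Clickable object
dispatch is defined in: Button, Clickable, Label. First along the MRO is Label.

Label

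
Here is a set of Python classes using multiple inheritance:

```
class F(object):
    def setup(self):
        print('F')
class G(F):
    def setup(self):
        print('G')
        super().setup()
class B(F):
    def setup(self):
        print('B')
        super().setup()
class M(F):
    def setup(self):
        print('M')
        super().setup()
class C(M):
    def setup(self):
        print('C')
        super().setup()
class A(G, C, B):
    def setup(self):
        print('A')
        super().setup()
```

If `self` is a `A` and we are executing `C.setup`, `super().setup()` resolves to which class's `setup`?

M

L[A] = A + merge(L[G], L[C], L[B], [G C B])
  take G:  [G F object] + [C M F object] + [B F object] + [G C B]
  take C:  [F object] + [C M F object] + [B F object] + [C B]
  take M:  [F object] + [M F object] + [B F object] + [B]
  take B:  [F object] + [F object] + [B F object] + [B]
  take F:  [F object] + [F object] + [F object]
  take object:  [object] + [object] + [object]
MRO: A G C M B F object
super() in C.setup on a A instance goes to the class after C in A's MRO: M.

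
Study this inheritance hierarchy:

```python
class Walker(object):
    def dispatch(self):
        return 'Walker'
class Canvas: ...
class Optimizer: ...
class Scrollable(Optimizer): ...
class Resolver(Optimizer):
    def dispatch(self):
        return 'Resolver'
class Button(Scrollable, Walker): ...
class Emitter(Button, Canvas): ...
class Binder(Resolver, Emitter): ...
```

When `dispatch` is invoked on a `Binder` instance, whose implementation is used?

Resolver

L[Binder] = Binder + merge(L[Resolver], L[Emitter], [Resolver Emitter])
  take Resolver:  [Resolver Optimizer object] + [Emitter Button Scrollable Optimizer Walker Canvas object] + [Resolver Emitter]
  take Emitter:  [Optimizer object] + [Emitter Button Scrollable Optimizer Walker Canvas object] + [Emitter]
  take Button:  [Optimizer object] + [Button Scrollable Optimizer Walker Canvas object]
  take Scrollable:  [Optimizer object] + [Scrollable Optimizer Walker Canvas object]
  take Optimizer:  [Optimizer object] + [Optimizer Walker Canvas object]
  take Walker:  [object] + [Walker Canvas object]
  take Canvas:  [object] + [Canvas object]
  take object:  [object] + [object]
MRO: Binder Resolver Emitter Button Scrollable Optimizer Walker Canvas object
dispatch is defined in: Resolver, Walker. First along the MRO is Resolver.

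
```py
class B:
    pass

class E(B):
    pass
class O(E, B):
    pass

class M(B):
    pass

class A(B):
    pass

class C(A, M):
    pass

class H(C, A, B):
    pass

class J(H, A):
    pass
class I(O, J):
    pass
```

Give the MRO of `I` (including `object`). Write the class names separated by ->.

I -> O -> E -> J -> H -> C -> A -> M -> B -> object

L[I] = I + merge(L[O], L[J], [O J])
  take O:  [O E B object] + [J H C A M B object] + [O J]
  take E:  [E B object] + [J H C A M B object] + [J]
  take J:  [B object] + [J H C A M B object] + [J]
  take H:  [B object] + [H C A M B object]
  take C:  [B object] + [C A M B object]
  take A:  [B object] + [A M B object]
  take M:  [B object] + [M B object]
  take B:  [B object] + [B object]
  take object:  [object] + [object]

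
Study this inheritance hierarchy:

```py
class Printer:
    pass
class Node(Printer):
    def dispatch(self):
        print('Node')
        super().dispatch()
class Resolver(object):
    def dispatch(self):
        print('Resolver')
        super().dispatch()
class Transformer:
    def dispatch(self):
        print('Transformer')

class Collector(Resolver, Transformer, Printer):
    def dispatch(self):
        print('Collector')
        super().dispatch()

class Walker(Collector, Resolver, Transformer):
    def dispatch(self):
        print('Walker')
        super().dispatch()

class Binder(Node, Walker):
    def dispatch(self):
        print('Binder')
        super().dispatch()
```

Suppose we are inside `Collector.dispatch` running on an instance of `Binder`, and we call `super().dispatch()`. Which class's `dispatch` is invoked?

L[Binder] = Binder + merge(L[Node], L[Walker], [Node Walker])
  take Node:  [Node Printer object] + [Walker Collector Resolver Transformer Printer object] + [Node Walker]
  take Walker:  [Printer object] + [Walker Collector Resolver Transformer Printer object] + [Walker]
  take Collector:  [Printer object] + [Collector Resolver Transformer Printer object]
  take Resolver:  [Printer object] + [Resolver Transformer Printer object]
  take Transformer:  [Printer object] + [Transformer Printer object]
  take Printer:  [Printer object] + [Printer object]
  take object:  [object] + [object]
MRO: Binder Node Walker Collector Resolver Transformer Printer object
super() in Collector.dispatch on a Binder instance goes to the class after Collector in Binder's MRO: Resolver.

Resolver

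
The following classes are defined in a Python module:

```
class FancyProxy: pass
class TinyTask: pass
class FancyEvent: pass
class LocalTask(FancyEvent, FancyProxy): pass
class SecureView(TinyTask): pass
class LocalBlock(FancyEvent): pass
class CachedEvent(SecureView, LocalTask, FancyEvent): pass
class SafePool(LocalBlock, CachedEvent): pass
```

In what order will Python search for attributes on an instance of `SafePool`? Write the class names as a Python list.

[SafePool, LocalBlock, CachedEvent, SecureView, TinyTask, LocalTask, FancyEvent, FancyProxy, object]

L[SafePool] = SafePool + merge(L[LocalBlock], L[CachedEvent], [LocalBlock CachedEvent])
  take LocalBlock:  [LocalBlock FancyEvent object] + [CachedEvent SecureView TinyTask LocalTask FancyEvent FancyProxy object] + [LocalBlock CachedEvent]
  take CachedEvent:  [FancyEvent object] + [CachedEvent SecureView TinyTask LocalTask FancyEvent FancyProxy object] + [CachedEvent]
  take SecureView:  [FancyEvent object] + [SecureView TinyTask LocalTask FancyEvent FancyProxy object]
  take TinyTask:  [FancyEvent object] + [TinyTask LocalTask FancyEvent FancyProxy object]
  take LocalTask:  [FancyEvent object] + [LocalTask FancyEvent FancyProxy object]
  take FancyEvent:  [FancyEvent object] + [FancyEvent FancyProxy object]
  take FancyProxy:  [object] + [FancyProxy object]
  take object:  [object] + [object]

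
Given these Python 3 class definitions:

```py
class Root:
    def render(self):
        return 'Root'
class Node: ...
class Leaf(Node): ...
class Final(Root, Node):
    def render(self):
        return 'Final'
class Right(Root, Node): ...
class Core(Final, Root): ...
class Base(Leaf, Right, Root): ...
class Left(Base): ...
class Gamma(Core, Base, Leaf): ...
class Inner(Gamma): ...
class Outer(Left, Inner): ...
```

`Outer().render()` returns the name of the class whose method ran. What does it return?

Final

L[Outer] = Outer + merge(L[Left], L[Inner], [Left Inner])
  take Left:  [Left Base Leaf Right Root Node object] + [Inner Gamma Core Final Base Leaf Right Root Node object] + [Left Inner]
  take Inner:  [Base Leaf Right Root Node object] + [Inner Gamma Core Final Base Leaf Right Root Node object] + [Inner]
  take Gamma:  [Base Leaf Right Root Node object] + [Gamma Core Final Base Leaf Right Root Node object]
  take Core:  [Base Leaf Right Root Node object] + [Core Final Base Leaf Right Root Node object]
  take Final:  [Base Leaf Right Root Node object] + [Final Base Leaf Right Root Node object]
  take Base:  [Base Leaf Right Root Node object] + [Base Leaf Right Root Node object]
  take Leaf:  [Leaf Right Root Node object] + [Leaf Right Root Node object]
  take Right:  [Right Root Node object] + [Right Root Node object]
  take Root:  [Root Node object] + [Root Node object]
  take Node:  [Node object] + [Node object]
  take object:  [object] + [object]
MRO: Outer Left Inner Gamma Core Final Base Leaf Right Root Node object
render is defined in: Final, Root. First along the MRO is Final.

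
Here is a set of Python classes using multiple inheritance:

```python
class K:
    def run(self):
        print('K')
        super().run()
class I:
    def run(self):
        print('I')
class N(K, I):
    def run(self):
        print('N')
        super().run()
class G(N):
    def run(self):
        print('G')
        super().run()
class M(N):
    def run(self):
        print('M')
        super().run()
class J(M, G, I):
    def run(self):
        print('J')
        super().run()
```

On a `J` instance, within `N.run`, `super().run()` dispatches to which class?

K

L[J] = J + merge(L[M], L[G], L[I], [M G I])
  take M:  [M N K I object] + [G N K I object] + [I object] + [M G I]
  take G:  [N K I object] + [G N K I object] + [I object] + [G I]
  take N:  [N K I object] + [N K I object] + [I object] + [I]
  take K:  [K I object] + [K I object] + [I object] + [I]
  take I:  [I object] + [I object] + [I object] + [I]
  take object:  [object] + [object] + [object]
MRO: J M G N K I object
super() in N.run on a J instance goes to the class after N in J's MRO: K.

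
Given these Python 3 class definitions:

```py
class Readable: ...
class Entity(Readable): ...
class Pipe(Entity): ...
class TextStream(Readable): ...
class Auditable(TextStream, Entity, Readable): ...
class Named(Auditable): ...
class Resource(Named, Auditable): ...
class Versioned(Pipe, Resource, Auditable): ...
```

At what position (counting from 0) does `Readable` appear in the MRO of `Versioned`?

7

L[Versioned] = Versioned + merge(L[Pipe], L[Resource], L[Auditable], [Pipe Resource Auditable])
  take Pipe:  [Pipe Entity Readable object] + [Resource Named Auditable TextStream Entity Readable object] + [Auditable TextStream Entity Readable object] + [Pipe Resource Auditable]
  take Resource:  [Entity Readable object] + [Resource Named Auditable TextStream Entity Readable object] + [Auditable TextStream Entity Readable object] + [Resource Auditable]
  take Named:  [Entity Readable object] + [Named Auditable TextStream Entity Readable object] + [Auditable TextStream Entity Readable object] + [Auditable]
  take Auditable:  [Entity Readable object] + [Auditable TextStream Entity Readable object] + [Auditable TextStream Entity Readable object] + [Auditable]
  take TextStream:  [Entity Readable object] + [TextStream Entity Readable object] + [TextStream Entity Readable object]
  take Entity:  [Entity Readable object] + [Entity Readable object] + [Entity Readable object]
  take Readable:  [Readable object] + [Readable object] + [Readable object]
  take object:  [object] + [object] + [object]
MRO: Versioned Pipe Resource Named Auditable TextStream Entity Readable object
Readable sits at index 7.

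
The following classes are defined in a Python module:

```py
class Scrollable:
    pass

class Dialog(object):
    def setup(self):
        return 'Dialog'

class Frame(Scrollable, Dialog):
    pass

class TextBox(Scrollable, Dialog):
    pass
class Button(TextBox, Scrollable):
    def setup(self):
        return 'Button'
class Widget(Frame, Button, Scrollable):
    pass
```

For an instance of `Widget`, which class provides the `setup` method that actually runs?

Button

L[Widget] = Widget + merge(L[Frame], L[Button], L[Scrollable], [Frame Button Scrollable])
  take Frame:  [Frame Scrollable Dialog object] + [Button TextBox Scrollable Dialog object] + [Scrollable object] + [Frame Button Scrollable]
  take Button:  [Scrollable Dialog object] + [Button TextBox Scrollable Dialog object] + [Scrollable object] + [Button Scrollable]
  take TextBox:  [Scrollable Dialog object] + [TextBox Scrollable Dialog object] + [Scrollable object] + [Scrollable]
  take Scrollable:  [Scrollable Dialog object] + [Scrollable Dialog object] + [Scrollable object] + [Scrollable]
  take Dialog:  [Dialog object] + [Dialog object] + [object]
  take object:  [object] + [object] + [object]
MRO: Widget Frame Button TextBox Scrollable Dialog object
setup is defined in: Button, Dialog. First along the MRO is Button.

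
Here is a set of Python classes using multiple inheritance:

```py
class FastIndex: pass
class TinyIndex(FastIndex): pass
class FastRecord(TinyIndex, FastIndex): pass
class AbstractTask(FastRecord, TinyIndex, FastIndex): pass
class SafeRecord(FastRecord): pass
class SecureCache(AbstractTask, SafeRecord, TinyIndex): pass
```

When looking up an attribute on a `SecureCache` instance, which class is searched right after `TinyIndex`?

FastIndex

L[SecureCache] = SecureCache + merge(L[AbstractTask], L[SafeRecord], L[TinyIndex], [AbstractTask SafeRecord TinyIndex])
  take AbstractTask:  [AbstractTask FastRecord TinyIndex FastIndex object] + [SafeRecord FastRecord TinyIndex FastIndex object] + [TinyIndex FastIndex object] + [AbstractTask SafeRecord TinyIndex]
  take SafeRecord:  [FastRecord TinyIndex FastIndex object] + [SafeRecord FastRecord TinyIndex FastIndex object] + [TinyIndex FastIndex object] + [SafeRecord TinyIndex]
  take FastRecord:  [FastRecord TinyIndex FastIndex object] + [FastRecord TinyIndex FastIndex object] + [TinyIndex FastIndex object] + [TinyIndex]
  take TinyIndex:  [TinyIndex FastIndex object] + [TinyIndex FastIndex object] + [TinyIndex FastIndex object] + [TinyIndex]
  take FastIndex:  [FastIndex object] + [FastIndex object] + [FastIndex object]
  take object:  [object] + [object] + [object]
MRO: SecureCache AbstractTask SafeRecord FastRecord TinyIndex FastIndex object
TinyIndex is at position 4; next is FastIndex.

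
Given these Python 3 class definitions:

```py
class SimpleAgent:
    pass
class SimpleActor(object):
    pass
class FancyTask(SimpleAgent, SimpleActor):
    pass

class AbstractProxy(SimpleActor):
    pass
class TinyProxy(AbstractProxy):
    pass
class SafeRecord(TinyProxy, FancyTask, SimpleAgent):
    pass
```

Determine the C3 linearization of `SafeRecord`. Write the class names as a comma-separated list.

SafeRecord, TinyProxy, AbstractProxy, FancyTask, SimpleAgent, SimpleActor, object

L[SafeRecord] = SafeRecord + merge(L[TinyProxy], L[FancyTask], L[SimpleAgent], [TinyProxy FancyTask SimpleAgent])
  take TinyProxy:  [TinyProxy AbstractProxy SimpleActor object] + [FancyTask SimpleAgent SimpleActor object] + [SimpleAgent object] + [TinyProxy FancyTask SimpleAgent]
  take AbstractProxy:  [AbstractProxy SimpleActor object] + [FancyTask SimpleAgent SimpleActor object] + [SimpleAgent object] + [FancyTask SimpleAgent]
  take FancyTask:  [SimpleActor object] + [FancyTask SimpleAgent SimpleActor object] + [SimpleAgent object] + [FancyTask SimpleAgent]
  take SimpleAgent:  [SimpleActor object] + [SimpleAgent SimpleActor object] + [SimpleAgent object] + [SimpleAgent]
  take SimpleActor:  [SimpleActor object] + [SimpleActor object] + [object]
  take object:  [object] + [object] + [object]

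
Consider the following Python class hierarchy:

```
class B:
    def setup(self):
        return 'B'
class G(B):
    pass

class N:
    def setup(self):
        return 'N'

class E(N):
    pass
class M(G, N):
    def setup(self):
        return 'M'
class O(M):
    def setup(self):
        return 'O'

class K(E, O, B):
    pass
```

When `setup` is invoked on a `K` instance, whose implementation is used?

O

L[K] = K + merge(L[E], L[O], L[B], [E O B])
  take E:  [E N object] + [O M G B N object] + [B object] + [E O B]
  take O:  [N object] + [O M G B N object] + [B object] + [O B]
  take M:  [N object] + [M G B N object] + [B object] + [B]
  take G:  [N object] + [G B N object] + [B object] + [B]
  take B:  [N object] + [B N object] + [B object] + [B]
  take N:  [N object] + [N object] + [object]
  take object:  [object] + [object] + [object]
MRO: K E O M G B N object
setup is defined in: B, M, N, O. First along the MRO is O.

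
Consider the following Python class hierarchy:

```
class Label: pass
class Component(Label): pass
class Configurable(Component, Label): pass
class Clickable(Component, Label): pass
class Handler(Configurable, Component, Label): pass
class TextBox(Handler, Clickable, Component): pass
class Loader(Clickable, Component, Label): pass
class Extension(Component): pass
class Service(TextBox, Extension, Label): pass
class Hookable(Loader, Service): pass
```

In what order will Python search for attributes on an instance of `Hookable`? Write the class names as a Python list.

L[Hookable] = Hookable + merge(L[Loader], L[Service], [Loader Service])
  take Loader:  [Loader Clickable Component Label object] + [Service TextBox Handler Configurable Clickable Extension Component Label object] + [Loader Service]
  take Service:  [Clickable Component Label object] + [Service TextBox Handler Configurable Clickable Extension Component Label object] + [Service]
  take TextBox:  [Clickable Component Label object] + [TextBox Handler Configurable Clickable Extension Component Label object]
  take Handler:  [Clickable Component Label object] + [Handler Configurable Clickable Extension Component Label object]
  take Configurable:  [Clickable Component Label object] + [Configurable Clickable Extension Component Label object]
  take Clickable:  [Clickable Component Label object] + [Clickable Extension Component Label object]
  take Extension:  [Component Label object] + [Extension Component Label object]
  take Component:  [Component Label object] + [Component Label object]
  take Label:  [Label object] + [Label object]
  take object:  [object] + [object]

[Hookable, Loader, Service, TextBox, Handler, Configurable, Clickable, Extension, Component, Label, object]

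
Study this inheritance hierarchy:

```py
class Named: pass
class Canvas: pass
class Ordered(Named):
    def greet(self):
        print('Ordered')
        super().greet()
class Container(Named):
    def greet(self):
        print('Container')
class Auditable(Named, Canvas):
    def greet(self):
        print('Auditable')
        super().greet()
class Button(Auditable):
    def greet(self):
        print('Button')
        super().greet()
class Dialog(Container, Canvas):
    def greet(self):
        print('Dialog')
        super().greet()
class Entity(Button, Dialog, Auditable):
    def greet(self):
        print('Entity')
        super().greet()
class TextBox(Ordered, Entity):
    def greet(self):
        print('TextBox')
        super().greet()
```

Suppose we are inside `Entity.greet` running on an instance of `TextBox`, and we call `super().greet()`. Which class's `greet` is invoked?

Button

L[TextBox] = TextBox + merge(L[Ordered], L[Entity], [Ordered Entity])
  take Ordered:  [Ordered Named object] + [Entity Button Dialog Auditable Container Named Canvas object] + [Ordered Entity]
  take Entity:  [Named object] + [Entity Button Dialog Auditable Container Named Canvas object] + [Entity]
  take Button:  [Named object] + [Button Dialog Auditable Container Named Canvas object]
  take Dialog:  [Named object] + [Dialog Auditable Container Named Canvas object]
  take Auditable:  [Named object] + [Auditable Container Named Canvas object]
  take Container:  [Named object] + [Container Named Canvas object]
  take Named:  [Named object] + [Named Canvas object]
  take Canvas:  [object] + [Canvas object]
  take object:  [object] + [object]
MRO: TextBox Ordered Entity Button Dialog Auditable Container Named Canvas object
super() in Entity.greet on a TextBox instance goes to the class after Entity in TextBox's MRO: Button.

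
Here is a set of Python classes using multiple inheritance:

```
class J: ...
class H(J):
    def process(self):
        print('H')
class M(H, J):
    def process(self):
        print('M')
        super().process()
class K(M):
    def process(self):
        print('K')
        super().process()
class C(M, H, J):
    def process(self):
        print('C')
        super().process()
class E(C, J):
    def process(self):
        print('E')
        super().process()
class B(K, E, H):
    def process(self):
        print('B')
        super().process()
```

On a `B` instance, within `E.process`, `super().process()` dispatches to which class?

L[B] = B + merge(L[K], L[E], L[H], [K E H])
  take K:  [K M H J object] + [E C M H J object] + [H J object] + [K E H]
  take E:  [M H J object] + [E C M H J object] + [H J object] + [E H]
  take C:  [M H J object] + [C M H J object] + [H J object] + [H]
  take M:  [M H J object] + [M H J object] + [H J object] + [H]
  take H:  [H J object] + [H J object] + [H J object] + [H]
  take J:  [J object] + [J object] + [J object]
  take object:  [object] + [object] + [object]
MRO: B K E C M H J object
super() in E.process on a B instance goes to the class after E in B's MRO: C.

C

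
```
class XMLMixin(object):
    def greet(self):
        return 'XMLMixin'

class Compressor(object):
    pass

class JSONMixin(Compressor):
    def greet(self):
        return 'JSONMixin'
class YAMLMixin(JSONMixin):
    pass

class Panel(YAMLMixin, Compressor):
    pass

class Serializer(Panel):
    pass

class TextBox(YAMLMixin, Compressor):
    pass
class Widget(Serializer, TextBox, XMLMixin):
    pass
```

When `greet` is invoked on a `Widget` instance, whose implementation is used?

L[Widget] = Widget + merge(L[Serializer], L[TextBox], L[XMLMixin], [Serializer TextBox XMLMixin])
  take Serializer:  [Serializer Panel YAMLMixin JSONMixin Compressor object] + [TextBox YAMLMixin JSONMixin Compressor object] + [XMLMixin object] + [Serializer TextBox XMLMixin]
  take Panel:  [Panel YAMLMixin JSONMixin Compressor object] + [TextBox YAMLMixin JSONMixin Compressor object] + [XMLMixin object] + [TextBox XMLMixin]
  take TextBox:  [YAMLMixin JSONMixin Compressor object] + [TextBox YAMLMixin JSONMixin Compressor object] + [XMLMixin object] + [TextBox XMLMixin]
  take YAMLMixin:  [YAMLMixin JSONMixin Compressor object] + [YAMLMixin JSONMixin Compressor object] + [XMLMixin object] + [XMLMixin]
  take JSONMixin:  [JSONMixin Compressor object] + [JSONMixin Compressor object] + [XMLMixin object] + [XMLMixin]
  take Compressor:  [Compressor object] + [Compressor object] + [XMLMixin object] + [XMLMixin]
  take XMLMixin:  [object] + [object] + [XMLMixin object] + [XMLMixin]
  take object:  [object] + [object] + [object]
MRO: Widget Serializer Panel TextBox YAMLMixin JSONMixin Compressor XMLMixin object
greet is defined in: JSONMixin, XMLMixin. First along the MRO is JSONMixin.

JSONMixin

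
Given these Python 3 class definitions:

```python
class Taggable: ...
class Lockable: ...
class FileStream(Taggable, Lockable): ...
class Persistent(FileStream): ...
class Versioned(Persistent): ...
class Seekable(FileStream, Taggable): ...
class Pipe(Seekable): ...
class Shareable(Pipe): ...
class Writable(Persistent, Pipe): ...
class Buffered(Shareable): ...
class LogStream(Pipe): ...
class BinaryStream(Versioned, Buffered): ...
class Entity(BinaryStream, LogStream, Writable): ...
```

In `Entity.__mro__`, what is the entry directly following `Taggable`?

Lockable

L[Entity] = Entity + merge(L[BinaryStream], L[LogStream], L[Writable], [BinaryStream LogStream Writable])
  take BinaryStream:  [BinaryStream Versioned Persistent Buffered Shareable Pipe Seekable FileStream Taggable Lockable object] + [LogStream Pipe Seekable FileStream Taggable Lockable object] + [Writable Persistent Pipe Seekable FileStream Taggable Lockable object] + [BinaryStream LogStream Writable]
  take Versioned:  [Versioned Persistent Buffered Shareable Pipe Seekable FileStream Taggable Lockable object] + [LogStream Pipe Seekable FileStream Taggable Lockable object] + [Writable Persistent Pipe Seekable FileStream Taggable Lockable object] + [LogStream Writable]
  take LogStream:  [Persistent Buffered Shareable Pipe Seekable FileStream Taggable Lockable object] + [LogStream Pipe Seekable FileStream Taggable Lockable object] + [Writable Persistent Pipe Seekable FileStream Taggable Lockable object] + [LogStream Writable]
  take Writable:  [Persistent Buffered Shareable Pipe Seekable FileStream Taggable Lockable object] + [Pipe Seekable FileStream Taggable Lockable object] + [Writable Persistent Pipe Seekable FileStream Taggable Lockable object] + [Writable]
  take Persistent:  [Persistent Buffered Shareable Pipe Seekable FileStream Taggable Lockable object] + [Pipe Seekable FileStream Taggable Lockable object] + [Persistent Pipe Seekable FileStream Taggable Lockable object]
  take Buffered:  [Buffered Shareable Pipe Seekable FileStream Taggable Lockable object] + [Pipe Seekable FileStream Taggable Lockable object] + [Pipe Seekable FileStream Taggable Lockable object]
  take Shareable:  [Shareable Pipe Seekable FileStream Taggable Lockable object] + [Pipe Seekable FileStream Taggable Lockable object] + [Pipe Seekable FileStream Taggable Lockable object]
  take Pipe:  [Pipe Seekable FileStream Taggable Lockable object] + [Pipe Seekable FileStream Taggable Lockable object] + [Pipe Seekable FileStream Taggable Lockable object]
  take Seekable:  [Seekable FileStream Taggable Lockable object] + [Seekable FileStream Taggable Lockable object] + [Seekable FileStream Taggable Lockable object]
  take FileStream:  [FileStream Taggable Lockable object] + [FileStream Taggable Lockable object] + [FileStream Taggable Lockable object]
  take Taggable:  [Taggable Lockable object] + [Taggable Lockable object] + [Taggable Lockable object]
  take Lockable:  [Lockable object] + [Lockable object] + [Lockable object]
  take object:  [object] + [object] + [object]
MRO: Entity BinaryStream Versioned LogStream Writable Persistent Buffered Shareable Pipe Seekable FileStream Taggable Lockable object
Taggable is at position 11; next is Lockable.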